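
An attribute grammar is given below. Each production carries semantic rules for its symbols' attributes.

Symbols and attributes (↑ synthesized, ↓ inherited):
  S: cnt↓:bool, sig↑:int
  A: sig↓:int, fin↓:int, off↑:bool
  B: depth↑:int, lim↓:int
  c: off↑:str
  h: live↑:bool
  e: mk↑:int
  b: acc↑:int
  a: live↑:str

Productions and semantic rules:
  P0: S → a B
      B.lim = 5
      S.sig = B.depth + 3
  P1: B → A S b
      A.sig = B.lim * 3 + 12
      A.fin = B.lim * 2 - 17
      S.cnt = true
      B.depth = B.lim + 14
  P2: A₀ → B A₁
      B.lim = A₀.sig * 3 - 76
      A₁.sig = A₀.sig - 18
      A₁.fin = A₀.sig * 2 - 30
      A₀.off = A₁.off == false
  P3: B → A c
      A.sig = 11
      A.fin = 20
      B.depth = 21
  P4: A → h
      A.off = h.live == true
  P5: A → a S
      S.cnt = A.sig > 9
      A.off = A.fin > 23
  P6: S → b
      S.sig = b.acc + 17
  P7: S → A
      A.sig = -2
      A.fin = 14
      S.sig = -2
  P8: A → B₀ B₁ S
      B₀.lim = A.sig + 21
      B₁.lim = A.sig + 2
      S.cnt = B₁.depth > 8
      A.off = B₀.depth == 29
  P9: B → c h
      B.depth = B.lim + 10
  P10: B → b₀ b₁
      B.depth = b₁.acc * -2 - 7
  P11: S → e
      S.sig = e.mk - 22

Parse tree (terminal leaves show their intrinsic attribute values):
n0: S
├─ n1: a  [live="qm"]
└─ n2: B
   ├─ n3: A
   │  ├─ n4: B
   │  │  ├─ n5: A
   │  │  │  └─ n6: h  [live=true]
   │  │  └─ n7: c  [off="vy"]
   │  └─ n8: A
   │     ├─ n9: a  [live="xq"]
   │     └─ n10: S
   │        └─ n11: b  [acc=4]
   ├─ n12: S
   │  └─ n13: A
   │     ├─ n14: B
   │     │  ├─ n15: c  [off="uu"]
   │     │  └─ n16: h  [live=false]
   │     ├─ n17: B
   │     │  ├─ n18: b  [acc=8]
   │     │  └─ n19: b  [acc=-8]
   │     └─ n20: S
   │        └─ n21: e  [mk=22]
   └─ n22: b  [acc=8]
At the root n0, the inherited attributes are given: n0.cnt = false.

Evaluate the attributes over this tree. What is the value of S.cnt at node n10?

1. n0.cnt = false  [given at root]
2. n1.live = "qm"  [terminal]
3. n2.lim = 5  [5]
4. n3.sig = 27  [B.lim * 3 + 12]
5. n3.fin = -7  [B.lim * 2 - 17]
6. n4.lim = 5  [A₀.sig * 3 - 76]
7. n5.sig = 11  [11]
8. n5.fin = 20  [20]
9. n6.live = true  [terminal]
10. n5.off = true  [h.live == true]
11. n7.off = "vy"  [terminal]
12. n4.depth = 21  [21]
13. n8.sig = 9  [A₀.sig - 18]
14. n8.fin = 24  [A₀.sig * 2 - 30]
15. n9.live = "xq"  [terminal]
16. n10.cnt = false  [A.sig > 9]
17. n11.acc = 4  [terminal]
18. n10.sig = 21  [b.acc + 17]
19. n8.off = true  [A.fin > 23]
20. n3.off = false  [A₁.off == false]
21. n12.cnt = true  [true]
22. n13.sig = -2  [-2]
23. n13.fin = 14  [14]
24. n14.lim = 19  [A.sig + 21]
25. n15.off = "uu"  [terminal]
26. n16.live = false  [terminal]
27. n14.depth = 29  [B.lim + 10]
28. n17.lim = 0  [A.sig + 2]
29. n18.acc = 8  [terminal]
30. n19.acc = -8  [terminal]
31. n17.depth = 9  [b₁.acc * -2 - 7]
32. n20.cnt = true  [B₁.depth > 8]
33. n21.mk = 22  [terminal]
34. n20.sig = 0  [e.mk - 22]
35. n13.off = true  [B₀.depth == 29]
36. n12.sig = -2  [-2]
37. n22.acc = 8  [terminal]
38. n2.depth = 19  [B.lim + 14]
39. n0.sig = 22  [B.depth + 3]

false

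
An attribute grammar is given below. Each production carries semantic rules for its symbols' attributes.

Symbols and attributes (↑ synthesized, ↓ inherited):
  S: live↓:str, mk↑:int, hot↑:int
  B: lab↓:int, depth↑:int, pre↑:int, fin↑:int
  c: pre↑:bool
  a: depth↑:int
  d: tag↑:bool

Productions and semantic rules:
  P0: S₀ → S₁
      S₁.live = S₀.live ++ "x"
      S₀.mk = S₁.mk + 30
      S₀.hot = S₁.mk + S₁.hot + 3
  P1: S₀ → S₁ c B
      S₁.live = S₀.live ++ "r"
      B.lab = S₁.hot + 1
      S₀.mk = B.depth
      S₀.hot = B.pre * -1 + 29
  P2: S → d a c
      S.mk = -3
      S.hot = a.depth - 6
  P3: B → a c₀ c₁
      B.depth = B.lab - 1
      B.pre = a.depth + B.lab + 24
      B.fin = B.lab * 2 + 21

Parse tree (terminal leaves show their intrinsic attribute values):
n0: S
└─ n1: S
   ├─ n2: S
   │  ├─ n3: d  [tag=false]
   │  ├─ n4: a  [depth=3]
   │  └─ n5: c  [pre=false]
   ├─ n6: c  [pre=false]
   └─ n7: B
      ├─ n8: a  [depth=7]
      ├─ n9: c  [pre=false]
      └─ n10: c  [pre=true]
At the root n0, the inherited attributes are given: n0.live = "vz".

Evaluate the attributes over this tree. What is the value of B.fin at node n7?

17

1. n0.live = "vz"  [given at root]
2. n1.live = "vzx"  [S₀.live ++ "x"]
3. n2.live = "vzxr"  [S₀.live ++ "r"]
4. n3.tag = false  [terminal]
5. n4.depth = 3  [terminal]
6. n5.pre = false  [terminal]
7. n2.mk = -3  [-3]
8. n2.hot = -3  [a.depth - 6]
9. n6.pre = false  [terminal]
10. n7.lab = -2  [S₁.hot + 1]
11. n8.depth = 7  [terminal]
12. n9.pre = false  [terminal]
13. n10.pre = true  [terminal]
14. n7.depth = -3  [B.lab - 1]
15. n7.pre = 29  [a.depth + B.lab + 24]
16. n7.fin = 17  [B.lab * 2 + 21]
17. n1.mk = -3  [B.depth]
18. n1.hot = 0  [B.pre * -1 + 29]
19. n0.mk = 27  [S₁.mk + 30]
20. n0.hot = 0  [S₁.mk + S₁.hot + 3]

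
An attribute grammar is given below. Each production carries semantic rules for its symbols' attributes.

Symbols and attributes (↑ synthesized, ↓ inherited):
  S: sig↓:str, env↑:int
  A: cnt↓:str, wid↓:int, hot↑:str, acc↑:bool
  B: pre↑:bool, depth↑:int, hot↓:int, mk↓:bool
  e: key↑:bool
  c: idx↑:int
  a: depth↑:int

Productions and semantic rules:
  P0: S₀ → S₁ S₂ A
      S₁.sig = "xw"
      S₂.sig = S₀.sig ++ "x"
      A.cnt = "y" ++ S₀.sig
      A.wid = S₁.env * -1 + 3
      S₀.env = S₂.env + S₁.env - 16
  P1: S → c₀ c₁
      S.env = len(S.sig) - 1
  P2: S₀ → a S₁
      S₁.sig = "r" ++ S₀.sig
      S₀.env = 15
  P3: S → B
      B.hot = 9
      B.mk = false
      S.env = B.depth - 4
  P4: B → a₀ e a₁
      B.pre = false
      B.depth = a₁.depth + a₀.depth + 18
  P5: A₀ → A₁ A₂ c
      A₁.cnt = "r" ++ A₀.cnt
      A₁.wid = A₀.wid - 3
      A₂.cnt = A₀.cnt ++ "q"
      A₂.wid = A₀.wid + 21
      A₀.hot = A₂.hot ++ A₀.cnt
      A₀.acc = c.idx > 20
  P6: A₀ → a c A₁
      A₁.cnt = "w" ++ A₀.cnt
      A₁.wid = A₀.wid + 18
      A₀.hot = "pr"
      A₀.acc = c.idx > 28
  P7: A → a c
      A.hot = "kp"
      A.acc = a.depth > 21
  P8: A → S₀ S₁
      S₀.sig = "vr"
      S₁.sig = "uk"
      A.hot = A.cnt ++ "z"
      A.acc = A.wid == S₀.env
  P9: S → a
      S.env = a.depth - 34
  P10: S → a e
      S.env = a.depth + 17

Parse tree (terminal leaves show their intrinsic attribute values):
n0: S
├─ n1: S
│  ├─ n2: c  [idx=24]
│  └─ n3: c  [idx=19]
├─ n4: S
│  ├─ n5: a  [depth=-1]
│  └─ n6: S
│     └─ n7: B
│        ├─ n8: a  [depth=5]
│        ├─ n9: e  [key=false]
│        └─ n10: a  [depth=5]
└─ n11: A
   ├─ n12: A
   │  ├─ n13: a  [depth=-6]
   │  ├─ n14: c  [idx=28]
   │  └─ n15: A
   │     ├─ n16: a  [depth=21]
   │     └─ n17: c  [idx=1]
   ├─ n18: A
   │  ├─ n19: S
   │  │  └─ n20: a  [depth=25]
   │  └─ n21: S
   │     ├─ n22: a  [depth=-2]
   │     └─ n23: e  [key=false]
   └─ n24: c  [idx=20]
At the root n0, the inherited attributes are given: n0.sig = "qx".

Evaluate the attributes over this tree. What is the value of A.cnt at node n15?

1. n0.sig = "qx"  [given at root]
2. n1.sig = "xw"  ["xw"]
3. n2.idx = 24  [terminal]
4. n3.idx = 19  [terminal]
5. n1.env = 1  [len(S.sig) - 1]
6. n4.sig = "qxx"  [S₀.sig ++ "x"]
7. n5.depth = -1  [terminal]
8. n6.sig = "rqxx"  ["r" ++ S₀.sig]
9. n7.hot = 9  [9]
10. n7.mk = false  [false]
11. n8.depth = 5  [terminal]
12. n9.key = false  [terminal]
13. n10.depth = 5  [terminal]
14. n7.pre = false  [false]
15. n7.depth = 28  [a₁.depth + a₀.depth + 18]
16. n6.env = 24  [B.depth - 4]
17. n4.env = 15  [15]
18. n11.cnt = "yqx"  ["y" ++ S₀.sig]
19. n11.wid = 2  [S₁.env * -1 + 3]
20. n12.cnt = "ryqx"  ["r" ++ A₀.cnt]
21. n12.wid = -1  [A₀.wid - 3]
22. n13.depth = -6  [terminal]
23. n14.idx = 28  [terminal]
24. n15.cnt = "wryqx"  ["w" ++ A₀.cnt]
25. n15.wid = 17  [A₀.wid + 18]
26. n16.depth = 21  [terminal]
27. n17.idx = 1  [terminal]
28. n15.hot = "kp"  ["kp"]
29. n15.acc = false  [a.depth > 21]
30. n12.hot = "pr"  ["pr"]
31. n12.acc = false  [c.idx > 28]
32. n18.cnt = "yqxq"  [A₀.cnt ++ "q"]
33. n18.wid = 23  [A₀.wid + 21]
34. n19.sig = "vr"  ["vr"]
35. n20.depth = 25  [terminal]
36. n19.env = -9  [a.depth - 34]
37. n21.sig = "uk"  ["uk"]
38. n22.depth = -2  [terminal]
39. n23.key = false  [terminal]
40. n21.env = 15  [a.depth + 17]
41. n18.hot = "yqxqz"  [A.cnt ++ "z"]
42. n18.acc = false  [A.wid == S₀.env]
43. n24.idx = 20  [terminal]
44. n11.hot = "yqxqzyqx"  [A₂.hot ++ A₀.cnt]
45. n11.acc = false  [c.idx > 20]
46. n0.env = 0  [S₂.env + S₁.env - 16]

"wryqx"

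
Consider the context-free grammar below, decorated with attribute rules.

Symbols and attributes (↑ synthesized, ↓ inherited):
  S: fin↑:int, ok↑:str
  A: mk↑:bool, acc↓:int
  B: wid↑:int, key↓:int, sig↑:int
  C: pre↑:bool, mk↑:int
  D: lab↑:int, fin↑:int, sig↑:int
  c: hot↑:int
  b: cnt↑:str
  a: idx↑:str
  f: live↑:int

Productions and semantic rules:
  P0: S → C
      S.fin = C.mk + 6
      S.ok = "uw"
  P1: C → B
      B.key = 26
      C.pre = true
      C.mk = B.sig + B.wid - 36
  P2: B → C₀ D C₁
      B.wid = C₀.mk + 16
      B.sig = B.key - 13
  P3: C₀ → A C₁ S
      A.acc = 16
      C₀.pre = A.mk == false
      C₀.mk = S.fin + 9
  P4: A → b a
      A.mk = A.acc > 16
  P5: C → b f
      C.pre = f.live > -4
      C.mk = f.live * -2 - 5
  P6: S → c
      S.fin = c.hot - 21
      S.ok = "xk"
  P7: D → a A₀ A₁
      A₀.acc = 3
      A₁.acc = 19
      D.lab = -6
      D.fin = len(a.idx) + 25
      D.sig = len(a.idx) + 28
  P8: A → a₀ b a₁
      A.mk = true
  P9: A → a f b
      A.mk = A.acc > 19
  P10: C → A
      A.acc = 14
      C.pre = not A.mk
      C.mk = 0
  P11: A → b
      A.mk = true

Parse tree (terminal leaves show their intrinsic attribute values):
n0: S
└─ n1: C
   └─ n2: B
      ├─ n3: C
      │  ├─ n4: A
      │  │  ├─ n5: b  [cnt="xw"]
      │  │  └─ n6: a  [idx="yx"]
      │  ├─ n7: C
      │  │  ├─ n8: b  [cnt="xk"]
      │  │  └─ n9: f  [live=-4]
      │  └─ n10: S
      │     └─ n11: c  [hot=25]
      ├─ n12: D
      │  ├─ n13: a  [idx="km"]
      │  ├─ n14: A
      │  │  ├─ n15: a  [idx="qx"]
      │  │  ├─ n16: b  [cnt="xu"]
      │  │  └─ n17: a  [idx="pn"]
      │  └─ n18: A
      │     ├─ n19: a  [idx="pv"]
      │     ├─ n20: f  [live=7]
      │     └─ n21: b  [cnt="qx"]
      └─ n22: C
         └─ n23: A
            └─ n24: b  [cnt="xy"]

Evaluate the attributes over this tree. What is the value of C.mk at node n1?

1. n2.key = 26  [26]
2. n4.acc = 16  [16]
3. n5.cnt = "xw"  [terminal]
4. n6.idx = "yx"  [terminal]
5. n4.mk = false  [A.acc > 16]
6. n8.cnt = "xk"  [terminal]
7. n9.live = -4  [terminal]
8. n7.pre = false  [f.live > -4]
9. n7.mk = 3  [f.live * -2 - 5]
10. n11.hot = 25  [terminal]
11. n10.fin = 4  [c.hot - 21]
12. n10.ok = "xk"  ["xk"]
13. n3.pre = true  [A.mk == false]
14. n3.mk = 13  [S.fin + 9]
15. n13.idx = "km"  [terminal]
16. n14.acc = 3  [3]
17. n15.idx = "qx"  [terminal]
18. n16.cnt = "xu"  [terminal]
19. n17.idx = "pn"  [terminal]
20. n14.mk = true  [true]
21. n18.acc = 19  [19]
22. n19.idx = "pv"  [terminal]
23. n20.live = 7  [terminal]
24. n21.cnt = "qx"  [terminal]
25. n18.mk = false  [A.acc > 19]
26. n12.lab = -6  [-6]
27. n12.fin = 27  [len(a.idx) + 25]
28. n12.sig = 30  [len(a.idx) + 28]
29. n23.acc = 14  [14]
30. n24.cnt = "xy"  [terminal]
31. n23.mk = true  [true]
32. n22.pre = false  [not A.mk]
33. n22.mk = 0  [0]
34. n2.wid = 29  [C₀.mk + 16]
35. n2.sig = 13  [B.key - 13]
36. n1.pre = true  [true]
37. n1.mk = 6  [B.sig + B.wid - 36]
38. n0.fin = 12  [C.mk + 6]
39. n0.ok = "uw"  ["uw"]

6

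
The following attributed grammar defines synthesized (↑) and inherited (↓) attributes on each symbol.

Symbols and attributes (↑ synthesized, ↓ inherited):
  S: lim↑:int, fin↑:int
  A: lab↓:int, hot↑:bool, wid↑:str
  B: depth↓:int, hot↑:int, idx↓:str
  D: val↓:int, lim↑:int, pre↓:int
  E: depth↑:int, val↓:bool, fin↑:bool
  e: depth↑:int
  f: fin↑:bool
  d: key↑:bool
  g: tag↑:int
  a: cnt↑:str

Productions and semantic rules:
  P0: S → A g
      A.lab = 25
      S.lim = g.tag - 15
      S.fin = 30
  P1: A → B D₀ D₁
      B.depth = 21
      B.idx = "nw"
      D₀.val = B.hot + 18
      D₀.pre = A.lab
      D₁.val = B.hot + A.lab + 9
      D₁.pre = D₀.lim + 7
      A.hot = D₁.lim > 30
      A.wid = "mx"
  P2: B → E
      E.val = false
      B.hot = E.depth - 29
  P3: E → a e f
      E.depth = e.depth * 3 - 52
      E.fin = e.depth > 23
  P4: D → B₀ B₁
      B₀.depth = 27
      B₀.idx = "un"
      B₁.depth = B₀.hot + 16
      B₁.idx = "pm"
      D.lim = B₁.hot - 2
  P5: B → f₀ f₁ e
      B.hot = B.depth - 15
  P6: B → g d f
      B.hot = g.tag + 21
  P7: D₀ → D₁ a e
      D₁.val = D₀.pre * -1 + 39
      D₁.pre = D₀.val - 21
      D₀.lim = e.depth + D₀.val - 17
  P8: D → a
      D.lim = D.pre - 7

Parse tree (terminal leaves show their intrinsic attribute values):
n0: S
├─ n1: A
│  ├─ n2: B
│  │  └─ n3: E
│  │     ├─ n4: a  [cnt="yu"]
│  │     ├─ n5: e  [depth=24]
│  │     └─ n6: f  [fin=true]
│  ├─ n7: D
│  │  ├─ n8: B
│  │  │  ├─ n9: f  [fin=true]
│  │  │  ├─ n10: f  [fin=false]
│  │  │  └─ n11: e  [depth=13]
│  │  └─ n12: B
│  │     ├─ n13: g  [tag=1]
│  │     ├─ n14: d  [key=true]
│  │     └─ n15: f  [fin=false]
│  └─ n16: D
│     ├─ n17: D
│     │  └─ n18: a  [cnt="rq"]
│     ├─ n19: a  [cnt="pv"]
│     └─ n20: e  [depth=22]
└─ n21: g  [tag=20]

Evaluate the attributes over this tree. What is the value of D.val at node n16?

25

1. n1.lab = 25  [25]
2. n2.depth = 21  [21]
3. n2.idx = "nw"  ["nw"]
4. n3.val = false  [false]
5. n4.cnt = "yu"  [terminal]
6. n5.depth = 24  [terminal]
7. n6.fin = true  [terminal]
8. n3.depth = 20  [e.depth * 3 - 52]
9. n3.fin = true  [e.depth > 23]
10. n2.hot = -9  [E.depth - 29]
11. n7.val = 9  [B.hot + 18]
12. n7.pre = 25  [A.lab]
13. n8.depth = 27  [27]
14. n8.idx = "un"  ["un"]
15. n9.fin = true  [terminal]
16. n10.fin = false  [terminal]
17. n11.depth = 13  [terminal]
18. n8.hot = 12  [B.depth - 15]
19. n12.depth = 28  [B₀.hot + 16]
20. n12.idx = "pm"  ["pm"]
21. n13.tag = 1  [terminal]
22. n14.key = true  [terminal]
23. n15.fin = false  [terminal]
24. n12.hot = 22  [g.tag + 21]
25. n7.lim = 20  [B₁.hot - 2]
26. n16.val = 25  [B.hot + A.lab + 9]
27. n16.pre = 27  [D₀.lim + 7]
28. n17.val = 12  [D₀.pre * -1 + 39]
29. n17.pre = 4  [D₀.val - 21]
30. n18.cnt = "rq"  [terminal]
31. n17.lim = -3  [D.pre - 7]
32. n19.cnt = "pv"  [terminal]
33. n20.depth = 22  [terminal]
34. n16.lim = 30  [e.depth + D₀.val - 17]
35. n1.hot = false  [D₁.lim > 30]
36. n1.wid = "mx"  ["mx"]
37. n21.tag = 20  [terminal]
38. n0.lim = 5  [g.tag - 15]
39. n0.fin = 30  [30]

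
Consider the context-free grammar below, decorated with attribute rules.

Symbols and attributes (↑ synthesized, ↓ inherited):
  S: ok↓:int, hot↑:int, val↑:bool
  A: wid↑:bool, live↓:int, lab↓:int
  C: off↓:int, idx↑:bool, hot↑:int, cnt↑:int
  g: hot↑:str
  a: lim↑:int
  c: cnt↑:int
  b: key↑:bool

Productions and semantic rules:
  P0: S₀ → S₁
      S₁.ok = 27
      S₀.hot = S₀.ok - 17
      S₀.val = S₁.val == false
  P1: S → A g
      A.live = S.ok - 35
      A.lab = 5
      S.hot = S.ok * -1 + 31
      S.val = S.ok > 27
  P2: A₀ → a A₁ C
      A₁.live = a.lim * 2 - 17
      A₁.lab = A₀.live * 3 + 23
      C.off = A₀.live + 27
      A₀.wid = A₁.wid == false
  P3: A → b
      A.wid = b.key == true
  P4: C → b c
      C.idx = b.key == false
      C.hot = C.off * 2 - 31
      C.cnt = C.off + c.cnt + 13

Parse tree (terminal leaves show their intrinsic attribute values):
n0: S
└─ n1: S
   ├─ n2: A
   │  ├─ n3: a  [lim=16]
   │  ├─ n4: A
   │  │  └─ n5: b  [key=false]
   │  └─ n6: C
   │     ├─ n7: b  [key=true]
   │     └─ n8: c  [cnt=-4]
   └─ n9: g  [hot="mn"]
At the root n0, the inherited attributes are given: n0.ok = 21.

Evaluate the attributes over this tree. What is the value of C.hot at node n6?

1. n0.ok = 21  [given at root]
2. n1.ok = 27  [27]
3. n2.live = -8  [S.ok - 35]
4. n2.lab = 5  [5]
5. n3.lim = 16  [terminal]
6. n4.live = 15  [a.lim * 2 - 17]
7. n4.lab = -1  [A₀.live * 3 + 23]
8. n5.key = false  [terminal]
9. n4.wid = false  [b.key == true]
10. n6.off = 19  [A₀.live + 27]
11. n7.key = true  [terminal]
12. n8.cnt = -4  [terminal]
13. n6.idx = false  [b.key == false]
14. n6.hot = 7  [C.off * 2 - 31]
15. n6.cnt = 28  [C.off + c.cnt + 13]
16. n2.wid = true  [A₁.wid == false]
17. n9.hot = "mn"  [terminal]
18. n1.hot = 4  [S.ok * -1 + 31]
19. n1.val = false  [S.ok > 27]
20. n0.hot = 4  [S₀.ok - 17]
21. n0.val = true  [S₁.val == false]

7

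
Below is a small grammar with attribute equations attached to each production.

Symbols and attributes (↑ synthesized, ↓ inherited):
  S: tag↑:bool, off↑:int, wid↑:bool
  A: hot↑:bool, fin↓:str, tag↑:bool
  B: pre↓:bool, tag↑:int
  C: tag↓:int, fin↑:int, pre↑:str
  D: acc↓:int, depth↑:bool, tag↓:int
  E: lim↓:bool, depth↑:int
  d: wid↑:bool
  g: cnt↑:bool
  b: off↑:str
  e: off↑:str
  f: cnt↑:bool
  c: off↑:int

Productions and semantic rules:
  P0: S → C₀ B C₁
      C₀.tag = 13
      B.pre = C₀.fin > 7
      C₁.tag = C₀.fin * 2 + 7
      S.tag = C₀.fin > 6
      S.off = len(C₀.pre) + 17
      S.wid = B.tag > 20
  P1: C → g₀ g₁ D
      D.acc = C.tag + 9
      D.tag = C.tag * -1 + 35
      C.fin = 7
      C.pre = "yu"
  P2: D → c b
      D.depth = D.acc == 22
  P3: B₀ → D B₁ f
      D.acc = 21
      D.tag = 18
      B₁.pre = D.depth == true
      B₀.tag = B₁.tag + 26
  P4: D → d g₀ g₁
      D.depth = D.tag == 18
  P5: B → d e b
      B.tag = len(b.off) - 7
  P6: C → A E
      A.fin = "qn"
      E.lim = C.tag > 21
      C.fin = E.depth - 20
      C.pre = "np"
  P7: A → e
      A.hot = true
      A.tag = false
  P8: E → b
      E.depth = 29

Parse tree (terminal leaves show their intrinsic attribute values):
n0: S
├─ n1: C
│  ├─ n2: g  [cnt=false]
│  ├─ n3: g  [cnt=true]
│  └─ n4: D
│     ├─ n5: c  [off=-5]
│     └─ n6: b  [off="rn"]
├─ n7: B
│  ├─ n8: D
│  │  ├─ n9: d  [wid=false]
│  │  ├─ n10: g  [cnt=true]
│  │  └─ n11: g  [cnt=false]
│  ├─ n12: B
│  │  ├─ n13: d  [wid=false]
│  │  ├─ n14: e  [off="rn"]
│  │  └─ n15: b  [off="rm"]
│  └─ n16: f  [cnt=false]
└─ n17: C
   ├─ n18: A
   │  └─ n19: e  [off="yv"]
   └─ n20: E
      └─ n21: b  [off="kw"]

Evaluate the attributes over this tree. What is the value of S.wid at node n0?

1. n1.tag = 13  [13]
2. n2.cnt = false  [terminal]
3. n3.cnt = true  [terminal]
4. n4.acc = 22  [C.tag + 9]
5. n4.tag = 22  [C.tag * -1 + 35]
6. n5.off = -5  [terminal]
7. n6.off = "rn"  [terminal]
8. n4.depth = true  [D.acc == 22]
9. n1.fin = 7  [7]
10. n1.pre = "yu"  ["yu"]
11. n7.pre = false  [C₀.fin > 7]
12. n8.acc = 21  [21]
13. n8.tag = 18  [18]
14. n9.wid = false  [terminal]
15. n10.cnt = true  [terminal]
16. n11.cnt = false  [terminal]
17. n8.depth = true  [D.tag == 18]
18. n12.pre = true  [D.depth == true]
19. n13.wid = false  [terminal]
20. n14.off = "rn"  [terminal]
21. n15.off = "rm"  [terminal]
22. n12.tag = -5  [len(b.off) - 7]
23. n16.cnt = false  [terminal]
24. n7.tag = 21  [B₁.tag + 26]
25. n17.tag = 21  [C₀.fin * 2 + 7]
26. n18.fin = "qn"  ["qn"]
27. n19.off = "yv"  [terminal]
28. n18.hot = true  [true]
29. n18.tag = false  [false]
30. n20.lim = false  [C.tag > 21]
31. n21.off = "kw"  [terminal]
32. n20.depth = 29  [29]
33. n17.fin = 9  [E.depth - 20]
34. n17.pre = "np"  ["np"]
35. n0.tag = true  [C₀.fin > 6]
36. n0.off = 19  [len(C₀.pre) + 17]
37. n0.wid = true  [B.tag > 20]

true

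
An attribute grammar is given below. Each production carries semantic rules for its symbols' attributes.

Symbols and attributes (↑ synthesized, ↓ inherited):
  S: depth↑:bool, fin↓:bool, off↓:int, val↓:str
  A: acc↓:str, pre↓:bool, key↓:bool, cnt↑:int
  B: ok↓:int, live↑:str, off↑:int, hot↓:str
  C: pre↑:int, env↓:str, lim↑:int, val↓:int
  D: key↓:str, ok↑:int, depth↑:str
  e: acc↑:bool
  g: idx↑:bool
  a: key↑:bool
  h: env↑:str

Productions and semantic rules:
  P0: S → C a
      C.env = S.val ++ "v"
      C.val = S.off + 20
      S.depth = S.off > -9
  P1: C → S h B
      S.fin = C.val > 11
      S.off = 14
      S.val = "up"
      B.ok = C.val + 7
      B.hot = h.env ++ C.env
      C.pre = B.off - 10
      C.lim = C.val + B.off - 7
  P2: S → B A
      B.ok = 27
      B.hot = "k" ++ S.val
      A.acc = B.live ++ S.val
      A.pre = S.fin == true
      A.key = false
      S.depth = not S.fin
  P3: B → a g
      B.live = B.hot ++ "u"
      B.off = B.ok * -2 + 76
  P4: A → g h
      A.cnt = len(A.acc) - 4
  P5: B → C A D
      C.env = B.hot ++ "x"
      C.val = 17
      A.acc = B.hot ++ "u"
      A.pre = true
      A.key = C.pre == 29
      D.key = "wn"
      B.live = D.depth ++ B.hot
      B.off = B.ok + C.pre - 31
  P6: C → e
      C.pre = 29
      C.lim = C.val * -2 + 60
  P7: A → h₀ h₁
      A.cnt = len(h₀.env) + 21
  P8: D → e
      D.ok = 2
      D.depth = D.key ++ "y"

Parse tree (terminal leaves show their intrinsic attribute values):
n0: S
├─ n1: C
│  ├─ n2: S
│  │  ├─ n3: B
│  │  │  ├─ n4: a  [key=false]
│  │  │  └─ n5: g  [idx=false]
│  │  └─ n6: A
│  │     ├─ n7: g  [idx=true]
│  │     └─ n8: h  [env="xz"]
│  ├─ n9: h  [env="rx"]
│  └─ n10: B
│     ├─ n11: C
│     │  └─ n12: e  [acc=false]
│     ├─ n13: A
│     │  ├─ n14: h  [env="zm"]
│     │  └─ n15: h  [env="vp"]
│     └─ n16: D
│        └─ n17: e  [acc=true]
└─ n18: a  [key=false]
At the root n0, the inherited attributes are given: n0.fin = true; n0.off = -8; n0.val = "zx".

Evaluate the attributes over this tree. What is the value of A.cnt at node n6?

2

1. n0.fin = true  [given at root]
2. n0.off = -8  [given at root]
3. n0.val = "zx"  [given at root]
4. n1.env = "zxv"  [S.val ++ "v"]
5. n1.val = 12  [S.off + 20]
6. n2.fin = true  [C.val > 11]
7. n2.off = 14  [14]
8. n2.val = "up"  ["up"]
9. n3.ok = 27  [27]
10. n3.hot = "kup"  ["k" ++ S.val]
11. n4.key = false  [terminal]
12. n5.idx = false  [terminal]
13. n3.live = "kupu"  [B.hot ++ "u"]
14. n3.off = 22  [B.ok * -2 + 76]
15. n6.acc = "kupuup"  [B.live ++ S.val]
16. n6.pre = true  [S.fin == true]
17. n6.key = false  [false]
18. n7.idx = true  [terminal]
19. n8.env = "xz"  [terminal]
20. n6.cnt = 2  [len(A.acc) - 4]
21. n2.depth = false  [not S.fin]
22. n9.env = "rx"  [terminal]
23. n10.ok = 19  [C.val + 7]
24. n10.hot = "rxzxv"  [h.env ++ C.env]
25. n11.env = "rxzxvx"  [B.hot ++ "x"]
26. n11.val = 17  [17]
27. n12.acc = false  [terminal]
28. n11.pre = 29  [29]
29. n11.lim = 26  [C.val * -2 + 60]
30. n13.acc = "rxzxvu"  [B.hot ++ "u"]
31. n13.pre = true  [true]
32. n13.key = true  [C.pre == 29]
33. n14.env = "zm"  [terminal]
34. n15.env = "vp"  [terminal]
35. n13.cnt = 23  [len(h₀.env) + 21]
36. n16.key = "wn"  ["wn"]
37. n17.acc = true  [terminal]
38. n16.ok = 2  [2]
39. n16.depth = "wny"  [D.key ++ "y"]
40. n10.live = "wnyrxzxv"  [D.depth ++ B.hot]
41. n10.off = 17  [B.ok + C.pre - 31]
42. n1.pre = 7  [B.off - 10]
43. n1.lim = 22  [C.val + B.off - 7]
44. n18.key = false  [terminal]
45. n0.depth = true  [S.off > -9]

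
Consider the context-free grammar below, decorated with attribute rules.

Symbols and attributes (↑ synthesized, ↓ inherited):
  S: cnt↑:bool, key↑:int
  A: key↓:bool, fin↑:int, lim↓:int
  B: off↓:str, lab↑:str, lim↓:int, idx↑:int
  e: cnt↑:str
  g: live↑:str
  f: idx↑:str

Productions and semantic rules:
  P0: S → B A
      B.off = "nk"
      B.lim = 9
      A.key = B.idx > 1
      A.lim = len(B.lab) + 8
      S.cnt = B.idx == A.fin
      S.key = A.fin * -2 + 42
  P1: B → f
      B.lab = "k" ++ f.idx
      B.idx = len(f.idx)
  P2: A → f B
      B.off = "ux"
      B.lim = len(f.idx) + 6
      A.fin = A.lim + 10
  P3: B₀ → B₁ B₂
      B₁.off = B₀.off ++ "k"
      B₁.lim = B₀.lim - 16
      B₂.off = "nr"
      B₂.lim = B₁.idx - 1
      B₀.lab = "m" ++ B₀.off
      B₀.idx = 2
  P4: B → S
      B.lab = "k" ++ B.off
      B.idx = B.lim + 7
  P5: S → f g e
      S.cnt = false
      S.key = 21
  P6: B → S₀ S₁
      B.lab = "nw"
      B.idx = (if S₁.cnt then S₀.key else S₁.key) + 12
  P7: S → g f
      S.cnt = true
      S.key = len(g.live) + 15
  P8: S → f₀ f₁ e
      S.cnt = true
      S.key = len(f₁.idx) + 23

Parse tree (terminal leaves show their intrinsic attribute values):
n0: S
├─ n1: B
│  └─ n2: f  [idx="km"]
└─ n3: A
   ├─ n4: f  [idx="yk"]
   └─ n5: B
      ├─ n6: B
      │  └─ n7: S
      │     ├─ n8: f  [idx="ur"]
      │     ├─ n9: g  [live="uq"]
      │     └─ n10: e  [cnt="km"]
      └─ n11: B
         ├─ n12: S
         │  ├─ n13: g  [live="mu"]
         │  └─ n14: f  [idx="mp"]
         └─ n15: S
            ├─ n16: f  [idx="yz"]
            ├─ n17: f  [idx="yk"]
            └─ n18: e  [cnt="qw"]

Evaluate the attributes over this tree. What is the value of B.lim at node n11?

-2

1. n1.off = "nk"  ["nk"]
2. n1.lim = 9  [9]
3. n2.idx = "km"  [terminal]
4. n1.lab = "kkm"  ["k" ++ f.idx]
5. n1.idx = 2  [len(f.idx)]
6. n3.key = true  [B.idx > 1]
7. n3.lim = 11  [len(B.lab) + 8]
8. n4.idx = "yk"  [terminal]
9. n5.off = "ux"  ["ux"]
10. n5.lim = 8  [len(f.idx) + 6]
11. n6.off = "uxk"  [B₀.off ++ "k"]
12. n6.lim = -8  [B₀.lim - 16]
13. n8.idx = "ur"  [terminal]
14. n9.live = "uq"  [terminal]
15. n10.cnt = "km"  [terminal]
16. n7.cnt = false  [false]
17. n7.key = 21  [21]
18. n6.lab = "kuxk"  ["k" ++ B.off]
19. n6.idx = -1  [B.lim + 7]
20. n11.off = "nr"  ["nr"]
21. n11.lim = -2  [B₁.idx - 1]
22. n13.live = "mu"  [terminal]
23. n14.idx = "mp"  [terminal]
24. n12.cnt = true  [true]
25. n12.key = 17  [len(g.live) + 15]
26. n16.idx = "yz"  [terminal]
27. n17.idx = "yk"  [terminal]
28. n18.cnt = "qw"  [terminal]
29. n15.cnt = true  [true]
30. n15.key = 25  [len(f₁.idx) + 23]
31. n11.lab = "nw"  ["nw"]
32. n11.idx = 29  [(if S₁.cnt then S₀.key else S₁.key) + 12]
33. n5.lab = "mux"  ["m" ++ B₀.off]
34. n5.idx = 2  [2]
35. n3.fin = 21  [A.lim + 10]
36. n0.cnt = false  [B.idx == A.fin]
37. n0.key = 0  [A.fin * -2 + 42]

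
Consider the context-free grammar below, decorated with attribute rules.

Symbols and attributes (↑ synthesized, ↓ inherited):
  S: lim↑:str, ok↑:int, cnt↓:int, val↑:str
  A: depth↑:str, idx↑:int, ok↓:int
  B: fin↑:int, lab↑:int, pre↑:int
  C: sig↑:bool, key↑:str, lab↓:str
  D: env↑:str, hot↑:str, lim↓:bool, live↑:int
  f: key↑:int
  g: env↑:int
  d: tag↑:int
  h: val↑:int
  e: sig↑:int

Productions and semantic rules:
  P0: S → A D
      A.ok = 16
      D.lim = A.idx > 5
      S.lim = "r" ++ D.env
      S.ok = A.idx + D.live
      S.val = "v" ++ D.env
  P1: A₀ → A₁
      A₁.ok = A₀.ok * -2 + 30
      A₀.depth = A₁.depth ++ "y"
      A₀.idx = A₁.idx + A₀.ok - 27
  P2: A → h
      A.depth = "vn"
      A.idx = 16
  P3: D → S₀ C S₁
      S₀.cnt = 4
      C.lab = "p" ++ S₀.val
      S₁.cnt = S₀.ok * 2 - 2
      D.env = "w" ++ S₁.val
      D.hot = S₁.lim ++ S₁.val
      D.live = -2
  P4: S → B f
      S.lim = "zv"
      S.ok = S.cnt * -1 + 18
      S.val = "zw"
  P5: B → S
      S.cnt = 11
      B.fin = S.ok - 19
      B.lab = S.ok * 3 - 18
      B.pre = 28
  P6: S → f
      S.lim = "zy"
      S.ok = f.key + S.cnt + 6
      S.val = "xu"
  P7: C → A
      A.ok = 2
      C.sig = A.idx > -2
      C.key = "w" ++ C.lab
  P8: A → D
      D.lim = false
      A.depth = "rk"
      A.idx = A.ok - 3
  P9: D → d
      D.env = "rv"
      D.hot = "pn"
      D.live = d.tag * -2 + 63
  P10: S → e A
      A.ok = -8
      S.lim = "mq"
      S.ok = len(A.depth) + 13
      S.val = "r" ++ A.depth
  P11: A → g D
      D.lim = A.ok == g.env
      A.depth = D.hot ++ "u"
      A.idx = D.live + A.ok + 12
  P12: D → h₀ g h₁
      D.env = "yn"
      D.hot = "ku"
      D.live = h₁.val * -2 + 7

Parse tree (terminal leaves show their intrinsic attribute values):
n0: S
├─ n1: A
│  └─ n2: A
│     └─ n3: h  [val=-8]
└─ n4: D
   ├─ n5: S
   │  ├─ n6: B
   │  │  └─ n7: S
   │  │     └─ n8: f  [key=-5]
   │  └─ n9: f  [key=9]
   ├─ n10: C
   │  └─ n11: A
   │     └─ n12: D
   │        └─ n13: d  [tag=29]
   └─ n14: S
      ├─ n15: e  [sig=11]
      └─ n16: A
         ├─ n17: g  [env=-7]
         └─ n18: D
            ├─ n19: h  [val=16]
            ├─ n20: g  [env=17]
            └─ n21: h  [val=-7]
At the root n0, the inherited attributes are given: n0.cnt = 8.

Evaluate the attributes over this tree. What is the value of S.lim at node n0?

1. n0.cnt = 8  [given at root]
2. n1.ok = 16  [16]
3. n2.ok = -2  [A₀.ok * -2 + 30]
4. n3.val = -8  [terminal]
5. n2.depth = "vn"  ["vn"]
6. n2.idx = 16  [16]
7. n1.depth = "vny"  [A₁.depth ++ "y"]
8. n1.idx = 5  [A₁.idx + A₀.ok - 27]
9. n4.lim = false  [A.idx > 5]
10. n5.cnt = 4  [4]
11. n7.cnt = 11  [11]
12. n8.key = -5  [terminal]
13. n7.lim = "zy"  ["zy"]
14. n7.ok = 12  [f.key + S.cnt + 6]
15. n7.val = "xu"  ["xu"]
16. n6.fin = -7  [S.ok - 19]
17. n6.lab = 18  [S.ok * 3 - 18]
18. n6.pre = 28  [28]
19. n9.key = 9  [terminal]
20. n5.lim = "zv"  ["zv"]
21. n5.ok = 14  [S.cnt * -1 + 18]
22. n5.val = "zw"  ["zw"]
23. n10.lab = "pzw"  ["p" ++ S₀.val]
24. n11.ok = 2  [2]
25. n12.lim = false  [false]
26. n13.tag = 29  [terminal]
27. n12.env = "rv"  ["rv"]
28. n12.hot = "pn"  ["pn"]
29. n12.live = 5  [d.tag * -2 + 63]
30. n11.depth = "rk"  ["rk"]
31. n11.idx = -1  [A.ok - 3]
32. n10.sig = true  [A.idx > -2]
33. n10.key = "wpzw"  ["w" ++ C.lab]
34. n14.cnt = 26  [S₀.ok * 2 - 2]
35. n15.sig = 11  [terminal]
36. n16.ok = -8  [-8]
37. n17.env = -7  [terminal]
38. n18.lim = false  [A.ok == g.env]
39. n19.val = 16  [terminal]
40. n20.env = 17  [terminal]
41. n21.val = -7  [terminal]
42. n18.env = "yn"  ["yn"]
43. n18.hot = "ku"  ["ku"]
44. n18.live = 21  [h₁.val * -2 + 7]
45. n16.depth = "kuu"  [D.hot ++ "u"]
46. n16.idx = 25  [D.live + A.ok + 12]
47. n14.lim = "mq"  ["mq"]
48. n14.ok = 16  [len(A.depth) + 13]
49. n14.val = "rkuu"  ["r" ++ A.depth]
50. n4.env = "wrkuu"  ["w" ++ S₁.val]
51. n4.hot = "mqrkuu"  [S₁.lim ++ S₁.val]
52. n4.live = -2  [-2]
53. n0.lim = "rwrkuu"  ["r" ++ D.env]
54. n0.ok = 3  [A.idx + D.live]
55. n0.val = "vwrkuu"  ["v" ++ D.env]

"rwrkuu"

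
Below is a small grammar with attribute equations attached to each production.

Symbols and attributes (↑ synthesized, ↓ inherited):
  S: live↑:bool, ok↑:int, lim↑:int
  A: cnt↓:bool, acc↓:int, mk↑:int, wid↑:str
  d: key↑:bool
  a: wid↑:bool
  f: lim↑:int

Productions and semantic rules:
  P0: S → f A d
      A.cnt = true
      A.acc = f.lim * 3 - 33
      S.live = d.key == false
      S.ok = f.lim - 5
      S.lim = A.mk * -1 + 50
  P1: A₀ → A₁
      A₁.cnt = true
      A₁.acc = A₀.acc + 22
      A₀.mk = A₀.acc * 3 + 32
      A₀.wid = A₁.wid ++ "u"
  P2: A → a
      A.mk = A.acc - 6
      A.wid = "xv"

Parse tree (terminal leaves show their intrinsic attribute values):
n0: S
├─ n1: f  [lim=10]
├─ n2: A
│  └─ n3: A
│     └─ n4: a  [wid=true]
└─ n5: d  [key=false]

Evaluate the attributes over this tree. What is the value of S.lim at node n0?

27

1. n1.lim = 10  [terminal]
2. n2.cnt = true  [true]
3. n2.acc = -3  [f.lim * 3 - 33]
4. n3.cnt = true  [true]
5. n3.acc = 19  [A₀.acc + 22]
6. n4.wid = true  [terminal]
7. n3.mk = 13  [A.acc - 6]
8. n3.wid = "xv"  ["xv"]
9. n2.mk = 23  [A₀.acc * 3 + 32]
10. n2.wid = "xvu"  [A₁.wid ++ "u"]
11. n5.key = false  [terminal]
12. n0.live = true  [d.key == false]
13. n0.ok = 5  [f.lim - 5]
14. n0.lim = 27  [A.mk * -1 + 50]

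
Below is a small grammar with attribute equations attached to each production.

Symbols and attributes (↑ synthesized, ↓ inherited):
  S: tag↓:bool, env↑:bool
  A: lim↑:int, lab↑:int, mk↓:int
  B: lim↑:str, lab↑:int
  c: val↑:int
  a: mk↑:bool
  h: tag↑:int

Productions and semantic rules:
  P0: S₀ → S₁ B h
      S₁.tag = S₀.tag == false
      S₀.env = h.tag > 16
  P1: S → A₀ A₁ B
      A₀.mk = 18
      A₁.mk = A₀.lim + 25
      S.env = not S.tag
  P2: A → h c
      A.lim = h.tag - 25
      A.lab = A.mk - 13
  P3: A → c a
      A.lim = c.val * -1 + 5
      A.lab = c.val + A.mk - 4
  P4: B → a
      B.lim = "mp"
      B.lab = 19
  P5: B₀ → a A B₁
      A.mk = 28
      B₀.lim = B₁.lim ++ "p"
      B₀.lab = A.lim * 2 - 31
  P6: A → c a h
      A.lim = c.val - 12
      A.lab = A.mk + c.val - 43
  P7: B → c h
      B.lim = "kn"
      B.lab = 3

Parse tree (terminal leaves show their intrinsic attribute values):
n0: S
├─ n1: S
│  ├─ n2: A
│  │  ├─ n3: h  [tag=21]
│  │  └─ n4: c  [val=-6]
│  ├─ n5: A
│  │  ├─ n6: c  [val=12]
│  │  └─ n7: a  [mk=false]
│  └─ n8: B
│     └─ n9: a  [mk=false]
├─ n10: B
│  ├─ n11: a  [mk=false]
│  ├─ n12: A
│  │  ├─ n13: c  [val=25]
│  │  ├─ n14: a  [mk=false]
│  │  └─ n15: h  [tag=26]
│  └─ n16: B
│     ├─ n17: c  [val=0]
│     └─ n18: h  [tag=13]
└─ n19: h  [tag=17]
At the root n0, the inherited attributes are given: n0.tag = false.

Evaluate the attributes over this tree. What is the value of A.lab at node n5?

1. n0.tag = false  [given at root]
2. n1.tag = true  [S₀.tag == false]
3. n2.mk = 18  [18]
4. n3.tag = 21  [terminal]
5. n4.val = -6  [terminal]
6. n2.lim = -4  [h.tag - 25]
7. n2.lab = 5  [A.mk - 13]
8. n5.mk = 21  [A₀.lim + 25]
9. n6.val = 12  [terminal]
10. n7.mk = false  [terminal]
11. n5.lim = -7  [c.val * -1 + 5]
12. n5.lab = 29  [c.val + A.mk - 4]
13. n9.mk = false  [terminal]
14. n8.lim = "mp"  ["mp"]
15. n8.lab = 19  [19]
16. n1.env = false  [not S.tag]
17. n11.mk = false  [terminal]
18. n12.mk = 28  [28]
19. n13.val = 25  [terminal]
20. n14.mk = false  [terminal]
21. n15.tag = 26  [terminal]
22. n12.lim = 13  [c.val - 12]
23. n12.lab = 10  [A.mk + c.val - 43]
24. n17.val = 0  [terminal]
25. n18.tag = 13  [terminal]
26. n16.lim = "kn"  ["kn"]
27. n16.lab = 3  [3]
28. n10.lim = "knp"  [B₁.lim ++ "p"]
29. n10.lab = -5  [A.lim * 2 - 31]
30. n19.tag = 17  [terminal]
31. n0.env = true  [h.tag > 16]

29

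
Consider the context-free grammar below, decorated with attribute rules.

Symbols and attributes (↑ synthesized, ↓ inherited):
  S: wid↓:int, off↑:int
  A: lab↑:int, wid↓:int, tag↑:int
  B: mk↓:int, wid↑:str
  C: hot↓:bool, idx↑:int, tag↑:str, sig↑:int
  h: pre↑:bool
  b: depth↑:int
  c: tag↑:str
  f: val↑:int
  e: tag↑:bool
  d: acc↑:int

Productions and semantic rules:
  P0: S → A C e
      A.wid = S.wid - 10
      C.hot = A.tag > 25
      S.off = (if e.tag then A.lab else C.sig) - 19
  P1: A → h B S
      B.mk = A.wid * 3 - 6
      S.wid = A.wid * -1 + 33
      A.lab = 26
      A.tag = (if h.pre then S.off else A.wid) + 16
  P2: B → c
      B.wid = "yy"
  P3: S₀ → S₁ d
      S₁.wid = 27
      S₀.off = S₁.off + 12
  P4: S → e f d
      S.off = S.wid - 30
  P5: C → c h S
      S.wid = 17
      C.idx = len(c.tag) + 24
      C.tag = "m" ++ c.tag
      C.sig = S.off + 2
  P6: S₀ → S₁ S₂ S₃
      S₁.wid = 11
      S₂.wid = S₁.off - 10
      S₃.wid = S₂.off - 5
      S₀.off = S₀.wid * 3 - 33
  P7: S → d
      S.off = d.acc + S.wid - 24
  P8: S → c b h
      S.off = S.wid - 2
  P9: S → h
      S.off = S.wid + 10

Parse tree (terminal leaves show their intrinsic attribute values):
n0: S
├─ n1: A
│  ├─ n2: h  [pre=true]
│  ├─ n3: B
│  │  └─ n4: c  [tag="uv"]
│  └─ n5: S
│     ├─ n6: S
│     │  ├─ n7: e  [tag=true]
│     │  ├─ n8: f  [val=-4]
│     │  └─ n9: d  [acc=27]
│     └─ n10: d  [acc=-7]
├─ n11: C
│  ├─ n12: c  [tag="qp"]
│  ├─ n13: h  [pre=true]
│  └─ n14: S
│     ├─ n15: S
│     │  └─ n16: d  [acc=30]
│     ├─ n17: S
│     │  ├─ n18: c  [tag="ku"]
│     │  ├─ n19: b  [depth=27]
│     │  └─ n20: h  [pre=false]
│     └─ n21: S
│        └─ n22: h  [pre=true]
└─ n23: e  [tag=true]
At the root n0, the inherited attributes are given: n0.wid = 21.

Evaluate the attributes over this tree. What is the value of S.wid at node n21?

1. n0.wid = 21  [given at root]
2. n1.wid = 11  [S.wid - 10]
3. n2.pre = true  [terminal]
4. n3.mk = 27  [A.wid * 3 - 6]
5. n4.tag = "uv"  [terminal]
6. n3.wid = "yy"  ["yy"]
7. n5.wid = 22  [A.wid * -1 + 33]
8. n6.wid = 27  [27]
9. n7.tag = true  [terminal]
10. n8.val = -4  [terminal]
11. n9.acc = 27  [terminal]
12. n6.off = -3  [S.wid - 30]
13. n10.acc = -7  [terminal]
14. n5.off = 9  [S₁.off + 12]
15. n1.lab = 26  [26]
16. n1.tag = 25  [(if h.pre then S.off else A.wid) + 16]
17. n11.hot = false  [A.tag > 25]
18. n12.tag = "qp"  [terminal]
19. n13.pre = true  [terminal]
20. n14.wid = 17  [17]
21. n15.wid = 11  [11]
22. n16.acc = 30  [terminal]
23. n15.off = 17  [d.acc + S.wid - 24]
24. n17.wid = 7  [S₁.off - 10]
25. n18.tag = "ku"  [terminal]
26. n19.depth = 27  [terminal]
27. n20.pre = false  [terminal]
28. n17.off = 5  [S.wid - 2]
29. n21.wid = 0  [S₂.off - 5]
30. n22.pre = true  [terminal]
31. n21.off = 10  [S.wid + 10]
32. n14.off = 18  [S₀.wid * 3 - 33]
33. n11.idx = 26  [len(c.tag) + 24]
34. n11.tag = "mqp"  ["m" ++ c.tag]
35. n11.sig = 20  [S.off + 2]
36. n23.tag = true  [terminal]
37. n0.off = 7  [(if e.tag then A.lab else C.sig) - 19]

0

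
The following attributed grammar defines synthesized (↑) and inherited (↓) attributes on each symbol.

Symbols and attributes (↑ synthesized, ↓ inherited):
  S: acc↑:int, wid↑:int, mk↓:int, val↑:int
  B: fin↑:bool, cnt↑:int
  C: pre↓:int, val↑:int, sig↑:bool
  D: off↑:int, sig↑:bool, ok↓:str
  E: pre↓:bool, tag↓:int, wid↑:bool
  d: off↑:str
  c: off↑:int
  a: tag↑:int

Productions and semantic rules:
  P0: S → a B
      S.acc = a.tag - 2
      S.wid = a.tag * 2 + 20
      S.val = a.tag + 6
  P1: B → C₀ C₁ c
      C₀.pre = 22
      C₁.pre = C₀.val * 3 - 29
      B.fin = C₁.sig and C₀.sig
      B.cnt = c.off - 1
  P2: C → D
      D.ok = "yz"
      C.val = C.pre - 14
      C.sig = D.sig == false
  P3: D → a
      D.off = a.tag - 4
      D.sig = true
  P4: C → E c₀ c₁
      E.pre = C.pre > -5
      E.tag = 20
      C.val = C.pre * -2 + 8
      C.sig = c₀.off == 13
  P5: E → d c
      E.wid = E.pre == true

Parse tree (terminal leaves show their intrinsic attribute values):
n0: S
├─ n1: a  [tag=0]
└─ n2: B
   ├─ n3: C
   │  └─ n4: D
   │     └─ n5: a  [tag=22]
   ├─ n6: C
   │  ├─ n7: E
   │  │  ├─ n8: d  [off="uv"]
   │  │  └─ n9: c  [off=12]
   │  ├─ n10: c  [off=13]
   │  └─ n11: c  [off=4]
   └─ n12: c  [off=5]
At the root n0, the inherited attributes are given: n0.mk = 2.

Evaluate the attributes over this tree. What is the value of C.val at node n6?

18

1. n0.mk = 2  [given at root]
2. n1.tag = 0  [terminal]
3. n3.pre = 22  [22]
4. n4.ok = "yz"  ["yz"]
5. n5.tag = 22  [terminal]
6. n4.off = 18  [a.tag - 4]
7. n4.sig = true  [true]
8. n3.val = 8  [C.pre - 14]
9. n3.sig = false  [D.sig == false]
10. n6.pre = -5  [C₀.val * 3 - 29]
11. n7.pre = false  [C.pre > -5]
12. n7.tag = 20  [20]
13. n8.off = "uv"  [terminal]
14. n9.off = 12  [terminal]
15. n7.wid = false  [E.pre == true]
16. n10.off = 13  [terminal]
17. n11.off = 4  [terminal]
18. n6.val = 18  [C.pre * -2 + 8]
19. n6.sig = true  [c₀.off == 13]
20. n12.off = 5  [terminal]
21. n2.fin = false  [C₁.sig and C₀.sig]
22. n2.cnt = 4  [c.off - 1]
23. n0.acc = -2  [a.tag - 2]
24. n0.wid = 20  [a.tag * 2 + 20]
25. n0.val = 6  [a.tag + 6]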